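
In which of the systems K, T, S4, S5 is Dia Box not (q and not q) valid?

T-tableau for the negation not Dia Box not (q and not q):
1. not Dia Box not (q and not q), w0
2. not Box not (q and not q), w0   [neg-Dia-rule on 1 via w0Rw0]
3. q and not q, w1   [neg-Box-rule on 2: fresh world w1, w0Rw1]
4. q, w1   [and-rule on 3]
5. not q, w1   [and-rule on 3]
Accessibility: w0Rw0, w0Rw1, w1Rw1
Branch closes: q and not q both at w1.
Every branch closes (one shown): valid in T, hence also in S4, S5 (every theorem of T is a theorem of S4 and S5).
K-tableau for the negation not Dia Box not (q and not q):
1. not Dia Box not (q and not q), w0
Complete open branch: countermodel on a K-frame, so not valid in K.

T, S4, S5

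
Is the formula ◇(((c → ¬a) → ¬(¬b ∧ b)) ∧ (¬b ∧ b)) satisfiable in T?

Unsatisfiable

1. ◇(((c → ¬a) → ¬(¬b ∧ b)) ∧ (¬b ∧ b)), w0
2. ((c → ¬a) → ¬(¬b ∧ b)) ∧ (¬b ∧ b), w1
3. (c → ¬a) → ¬(¬b ∧ b), w1
4. ¬b ∧ b, w1
5. ¬b, w1
6. b, w1
Accessibility: w0Rw0, w0Rw1, w1Rw1
Branch closes: b and ¬b both at w1.
Every branch closes; the branch above is one of them.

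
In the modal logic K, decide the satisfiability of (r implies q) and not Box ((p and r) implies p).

1. (r implies q) and not Box ((p and r) implies p), u
2. r implies q, u   [and-rule on 1]
3. not Box ((p and r) implies p), u   [and-rule on 1]
4. q, u   [implies-rule on 2 (branches; this branch)]
5. not ((p and r) implies p), v   [neg-Box-rule on 3: fresh world v, uRv]
6. p and r, v   [neg-implies-rule on 5]
7. not p, v   [neg-implies-rule on 5]
8. p, v   [and-rule on 6]
9. r, v   [and-rule on 6]
Accessibility: uRv
Branch closes: p and not p both at v.
(One branch shown.) All branches close.

Unsatisfiable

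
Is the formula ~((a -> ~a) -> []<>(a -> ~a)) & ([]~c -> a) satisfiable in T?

1. ~((a -> ~a) -> []<>(a -> ~a)) & ([]~c -> a), w0
2. ~((a -> ~a) -> []<>(a -> ~a)), w0
3. []~c -> a, w0
4. a -> ~a, w0
5. ~[]<>(a -> ~a), w0
6. ~[]~c, w0
7. ~a, w0
8. ~<>(a -> ~a), w1
9. ~(a -> ~a), w1
10. a, w1
11. c, w2
Accessibility: w0Rw0, w0Rw1, w0Rw2, w1Rw1, w2Rw2

Satisfiable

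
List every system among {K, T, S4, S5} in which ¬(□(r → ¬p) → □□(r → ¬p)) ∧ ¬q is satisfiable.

K, T

S4-tableau for the formula:
1. ¬(□(r → ¬p) → □□(r → ¬p)) ∧ ¬q, u
2. ¬(□(r → ¬p) → □□(r → ¬p)), u
3. ¬q, u
4. □(r → ¬p), u
5. ¬□□(r → ¬p), u
6. r → ¬p, u
7. ¬p, u
8. ¬□(r → ¬p), v
9. r → ¬p, v
10. ¬p, v
11. ¬(r → ¬p), w
12. r, w
13. p, w
14. r → ¬p, w
15. ¬p, w
Accessibility: uRu, uRv, uRw, vRv, vRw, wRw
Branch closes: p and ¬p both at w.
Every branch closes (one shown): unsatisfiable in S4, hence also in S5 (every S5-frame is an S4-frame).
T-tableau for the formula:
1. ¬(□(r → ¬p) → □□(r → ¬p)) ∧ ¬q, u
2. ¬(□(r → ¬p) → □□(r → ¬p)), u
3. ¬q, u
4. □(r → ¬p), u
5. ¬□□(r → ¬p), u
6. r → ¬p, u
7. ¬p, u
8. ¬□(r → ¬p), v
9. r → ¬p, v
10. ¬p, v
11. ¬(r → ¬p), w
12. r, w
13. p, w
Accessibility: uRu, uRv, vRv, vRw, wRw
Complete open branch: satisfiable in T, hence also in K (this T-model is also a K-model).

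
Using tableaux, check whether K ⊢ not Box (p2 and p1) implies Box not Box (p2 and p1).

Tableau for the negation not (not Box (p2 and p1) implies Box not Box (p2 and p1)):
1. not (not Box (p2 and p1) implies Box not Box (p2 and p1)), u
2. not Box (p2 and p1), u   [neg-implies-rule on 1]
3. not Box not Box (p2 and p1), u   [neg-implies-rule on 1]
4. not (p2 and p1), v   [neg-Box-rule on 2: fresh world v, uRv]
5. not p1, v   [neg-and-rule on 4 (branches; this branch)]
6. Box (p2 and p1), w   [neg-Box-rule on 3: fresh world w, uRw]
Accessibility: uRv, uRw
The negation has an open branch (countermodel exists).

Invalid (countermodel exists)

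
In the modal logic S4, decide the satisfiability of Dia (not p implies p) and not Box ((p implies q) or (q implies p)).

1. Dia (not p implies p) and not Box ((p implies q) or (q implies p)), w0
2. Dia (not p implies p), w0
3. not Box ((p implies q) or (q implies p)), w0
4. not p implies p, w1
5. p, w1
6. not ((p implies q) or (q implies p)), w2
7. not (p implies q), w2
8. not (q implies p), w2
9. p, w2
10. not q, w2
11. q, w2
12. not p, w2
Accessibility: w0Rw0, w0Rw1, w0Rw2, w1Rw1, w2Rw2
Branch closes: q and not q both at w2.
(One branch shown.) All branches close.

Unsatisfiable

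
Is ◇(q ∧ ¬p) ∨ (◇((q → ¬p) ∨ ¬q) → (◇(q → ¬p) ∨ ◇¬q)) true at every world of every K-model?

Valid

Tableau for the negation ¬(◇(q ∧ ¬p) ∨ (◇((q → ¬p) ∨ ¬q) → (◇(q → ¬p) ∨ ◇¬q))):
1. ¬(◇(q ∧ ¬p) ∨ (◇((q → ¬p) ∨ ¬q) → (◇(q → ¬p) ∨ ◇¬q))), 0
2. ¬◇(q ∧ ¬p), 0
3. ¬(◇((q → ¬p) ∨ ¬q) → (◇(q → ¬p) ∨ ◇¬q)), 0
4. ◇((q → ¬p) ∨ ¬q), 0
5. ¬(◇(q → ¬p) ∨ ◇¬q), 0
6. ¬◇(q → ¬p), 0
7. ¬◇¬q, 0
8. (q → ¬p) ∨ ¬q, 1
9. ¬(q ∧ ¬p), 1
10. ¬(q → ¬p), 1
11. q, 1
12. p, 1
13. q → ¬p, 1
14. ¬p, 1
Accessibility: 0R1
Branch closes: p and ¬p both at 1.
All branches of the negation close; one closing branch shown above.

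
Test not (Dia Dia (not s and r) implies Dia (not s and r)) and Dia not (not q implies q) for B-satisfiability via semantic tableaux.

Satisfiable (open branch found)

1. not (Dia Dia (not s and r) implies Dia (not s and r)) and Dia not (not q implies q), w0
2. not (Dia Dia (not s and r) implies Dia (not s and r)), w0   [and-rule on 1]
3. Dia not (not q implies q), w0   [and-rule on 1]
4. Dia Dia (not s and r), w0   [neg-implies-rule on 2]
5. not Dia (not s and r), w0   [neg-implies-rule on 2]
6. not (not s and r), w0   [neg-Dia-rule on 5 via w0Rw0]
7. not r, w0   [neg-and-rule on 6 (branches; this branch)]
8. not (not q implies q), w1   [Dia-rule on 3: fresh world w1, w0Rw1]
9. not q, w1   [neg-implies-rule on 8]
10. not (not s and r), w1   [neg-Dia-rule on 5 via w0Rw1]
11. not r, w1   [neg-and-rule on 10 (branches; this branch)]
12. Dia (not s and r), w2   [Dia-rule on 4: fresh world w2, w0Rw2]
13. not (not s and r), w2   [neg-Dia-rule on 5 via w0Rw2]
14. not r, w2   [neg-and-rule on 13 (branches; this branch)]
15. not s and r, w3   [Dia-rule on 12: fresh world w3, w2Rw3]
16. not s, w3   [and-rule on 15]
17. r, w3   [and-rule on 15]
Accessibility: w0Rw0, w0Rw1, w0Rw2, w1Rw0, w1Rw1, w2Rw0, w2Rw2, w2Rw3, w3Rw2, w3Rw3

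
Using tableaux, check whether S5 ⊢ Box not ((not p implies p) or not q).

Tableau for the negation not Box not ((not p implies p) or not q):
1. not Box not ((not p implies p) or not q), w0
2. (not p implies p) or not q, w1
3. not q, w1
Accessibility: w0Rw0, w0Rw1, w1Rw0, w1Rw1
The negation has an open branch (countermodel exists).

Invalid (countermodel exists)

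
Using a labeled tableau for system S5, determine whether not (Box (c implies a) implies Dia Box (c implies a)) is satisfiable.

1. not (Box (c implies a) implies Dia Box (c implies a)), 0
2. Box (c implies a), 0
3. not Dia Box (c implies a), 0
4. c implies a, 0
5. not Box (c implies a), 0
6. a, 0
7. not (c implies a), 1
8. c, 1
9. not a, 1
10. c implies a, 1
11. not Box (c implies a), 1
12. a, 1
Accessibility: 0R0, 0R1, 1R0, 1R1
Branch closes: a and not a both at 1.
Every branch closes; the branch above is one of them.

Unsatisfiable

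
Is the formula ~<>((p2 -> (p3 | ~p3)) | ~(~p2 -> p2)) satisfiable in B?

Unsatisfiable (every branch closes)

1. ~<>((p2 -> (p3 | ~p3)) | ~(~p2 -> p2)), w0
2. ~((p2 -> (p3 | ~p3)) | ~(~p2 -> p2)), w0
3. ~(p2 -> (p3 | ~p3)), w0
4. ~p2 -> p2, w0
5. p2, w0
6. ~(p3 | ~p3), w0
7. ~p3, w0
8. p3, w0
Accessibility: w0Rw0
Branch closes: p3 and ~p3 both at w0.
All branches of the tableau close; one closing branch shown above.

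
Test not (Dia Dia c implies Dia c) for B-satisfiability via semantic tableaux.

Satisfiable (open branch found)

1. not (Dia Dia c implies Dia c), w0
2. Dia Dia c, w0
3. not Dia c, w0
4. not c, w0
5. Dia c, w1
6. not c, w1
7. c, w2
Accessibility: w0Rw0, w0Rw1, w1Rw0, w1Rw1, w1Rw2, w2Rw1, w2Rw2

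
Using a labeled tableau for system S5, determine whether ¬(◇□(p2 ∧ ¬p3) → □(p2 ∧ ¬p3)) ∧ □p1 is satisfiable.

1. ¬(◇□(p2 ∧ ¬p3) → □(p2 ∧ ¬p3)) ∧ □p1, 0
2. ¬(◇□(p2 ∧ ¬p3) → □(p2 ∧ ¬p3)), 0
3. □p1, 0
4. ◇□(p2 ∧ ¬p3), 0
5. ¬□(p2 ∧ ¬p3), 0
6. p1, 0
7. □(p2 ∧ ¬p3), 1
8. p1, 1
9. p2 ∧ ¬p3, 0
10. p2, 0
11. ¬p3, 0
12. p2 ∧ ¬p3, 1
13. p2, 1
14. ¬p3, 1
15. ¬(p2 ∧ ¬p3), 2
16. p1, 2
17. p2 ∧ ¬p3, 2
18. p2, 2
19. ¬p3, 2
20. p3, 2
Accessibility: 0R0, 0R1, 0R2, 1R0, 1R1, 1R2, 2R0, 2R1, 2R2
Branch closes: p3 and ¬p3 both at 2.
Every branch closes; the branch above is one of them.

No, unsatisfiable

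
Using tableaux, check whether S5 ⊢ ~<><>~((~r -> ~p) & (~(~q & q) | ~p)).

Not valid

Tableau for the negation <><>~((~r -> ~p) & (~(~q & q) | ~p)):
1. <><>~((~r -> ~p) & (~(~q & q) | ~p)), u
2. <>~((~r -> ~p) & (~(~q & q) | ~p)), v   [<>-rule on 1: fresh world v, uRv]
3. ~((~r -> ~p) & (~(~q & q) | ~p)), w   [<>-rule on 2: fresh world w, vRw]
4. ~(~r -> ~p), w   [~&-rule on 3 (branches; this branch)]
5. ~r, w   [~->-rule on 4]
6. p, w   [~->-rule on 4]
Accessibility: uRu, uRv, uRw, vRu, vRv, vRw, wRu, wRv, wRw
The negation has an open branch (countermodel exists).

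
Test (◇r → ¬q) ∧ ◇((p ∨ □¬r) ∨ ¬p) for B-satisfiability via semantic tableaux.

1. (◇r → ¬q) ∧ ◇((p ∨ □¬r) ∨ ¬p), 0
2. ◇r → ¬q, 0
3. ◇((p ∨ □¬r) ∨ ¬p), 0
4. ¬q, 0
5. (p ∨ □¬r) ∨ ¬p, 1
6. ¬p, 1
Accessibility: 0R0, 0R1, 1R0, 1R1

Satisfiable (open branch found)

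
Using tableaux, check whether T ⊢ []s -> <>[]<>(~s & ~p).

Tableau for the negation ~([]s -> <>[]<>(~s & ~p)):
1. ~([]s -> <>[]<>(~s & ~p)), u
2. []s, u   [~->-rule on 1]
3. ~<>[]<>(~s & ~p), u   [~->-rule on 1]
4. s, u   [[]-rule on 2 via uRu]
5. ~[]<>(~s & ~p), u   [~<>-rule on 3 via uRu]
6. ~<>(~s & ~p), v   [~[]-rule on 5: fresh world v, uRv]
7. s, v   [[]-rule on 2 via uRv]
8. ~[]<>(~s & ~p), v   [~<>-rule on 3 via uRv]
9. ~(~s & ~p), v   [~<>-rule on 6 via vRv]
10. p, v   [~&-rule on 9 (branches; this branch)]
11. ~<>(~s & ~p), w   [~[]-rule on 8: fresh world w, vRw]
12. ~(~s & ~p), w   [~<>-rule on 6 via vRw]
13. p, w   [~&-rule on 12 (branches; this branch)]
Accessibility: uRu, uRv, vRv, vRw, wRw
The negation has an open branch (countermodel exists).

Not valid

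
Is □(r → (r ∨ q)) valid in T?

Valid in T

Tableau for the negation ¬□(r → (r ∨ q)):
1. ¬□(r → (r ∨ q)), u
2. ¬(r → (r ∨ q)), v
3. r, v
4. ¬(r ∨ q), v
5. ¬r, v
6. ¬q, v
Accessibility: uRu, uRv, vRv
Branch closes: r and ¬r both at v.
Every branch of the negation's tableau closes; the branch above is one of them.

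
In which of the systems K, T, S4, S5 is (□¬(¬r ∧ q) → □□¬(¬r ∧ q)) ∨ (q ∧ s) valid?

S4-tableau for the negation ¬((□¬(¬r ∧ q) → □□¬(¬r ∧ q)) ∨ (q ∧ s)):
1. ¬((□¬(¬r ∧ q) → □□¬(¬r ∧ q)) ∨ (q ∧ s)), 0
2. ¬(□¬(¬r ∧ q) → □□¬(¬r ∧ q)), 0
3. ¬(q ∧ s), 0
4. □¬(¬r ∧ q), 0
5. ¬□□¬(¬r ∧ q), 0
6. ¬(¬r ∧ q), 0
7. ¬s, 0
8. ¬q, 0
9. ¬□¬(¬r ∧ q), 1
10. ¬(¬r ∧ q), 1
11. ¬q, 1
12. ¬r ∧ q, 2
13. ¬r, 2
14. q, 2
15. ¬(¬r ∧ q), 2
16. ¬q, 2
Accessibility: 0R0, 0R1, 0R2, 1R1, 1R2, 2R2
Branch closes: q and ¬q both at 2.
Every branch closes (one shown): valid in S4, hence also in S5 (every theorem of S4 is a theorem of S5).
T-tableau for the negation ¬((□¬(¬r ∧ q) → □□¬(¬r ∧ q)) ∨ (q ∧ s)):
1. ¬((□¬(¬r ∧ q) → □□¬(¬r ∧ q)) ∨ (q ∧ s)), 0
2. ¬(□¬(¬r ∧ q) → □□¬(¬r ∧ q)), 0
3. ¬(q ∧ s), 0
4. □¬(¬r ∧ q), 0
5. ¬□□¬(¬r ∧ q), 0
6. ¬(¬r ∧ q), 0
7. ¬s, 0
8. ¬q, 0
9. ¬□¬(¬r ∧ q), 1
10. ¬(¬r ∧ q), 1
11. ¬q, 1
12. ¬r ∧ q, 2
13. ¬r, 2
14. q, 2
Accessibility: 0R0, 0R1, 1R1, 1R2, 2R2
Complete open branch: countermodel on a T-frame, so not valid in T, nor in K (the same frame is also a K-frame).

S4, S5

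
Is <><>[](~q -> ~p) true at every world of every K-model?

Tableau for the negation ~<><>[](~q -> ~p):
1. ~<><>[](~q -> ~p), 0
The negation has an open branch (countermodel exists).

Invalid (countermodel exists)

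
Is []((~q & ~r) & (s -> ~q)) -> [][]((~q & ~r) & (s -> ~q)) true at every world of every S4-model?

Valid in S4

Tableau for the negation ~([]((~q & ~r) & (s -> ~q)) -> [][]((~q & ~r) & (s -> ~q))):
1. ~([]((~q & ~r) & (s -> ~q)) -> [][]((~q & ~r) & (s -> ~q))), u
2. []((~q & ~r) & (s -> ~q)), u   [~->-rule on 1]
3. ~[][]((~q & ~r) & (s -> ~q)), u   [~->-rule on 1]
4. (~q & ~r) & (s -> ~q), u   [[]-rule on 2 via uRu]
5. ~q & ~r, u   [&-rule on 4]
6. s -> ~q, u   [&-rule on 4]
7. ~q, u   [&-rule on 5]
8. ~r, u   [&-rule on 5]
9. ~[]((~q & ~r) & (s -> ~q)), v   [~[]-rule on 3: fresh world v, uRv]
10. (~q & ~r) & (s -> ~q), v   [[]-rule on 2 via uRv]
11. ~q & ~r, v   [&-rule on 10]
12. s -> ~q, v   [&-rule on 10]
13. ~q, v   [&-rule on 11]
14. ~r, v   [&-rule on 11]
15. ~((~q & ~r) & (s -> ~q)), w   [~[]-rule on 9: fresh world w, vRw]
16. (~q & ~r) & (s -> ~q), w   [[]-rule on 2 via uRw]
17. ~q & ~r, w   [&-rule on 16]
18. s -> ~q, w   [&-rule on 16]
19. ~q, w   [&-rule on 17]
20. ~r, w   [&-rule on 17]
21. ~(~q & ~r), w   [~&-rule on 15 (branches; this branch)]
22. r, w   [~&-rule on 21 (branches; this branch)]
Accessibility: uRu, uRv, uRw, vRv, vRw, wRw
Branch closes: r and ~r both at w.
Every branch of the negation's tableau closes; the branch above is one of them.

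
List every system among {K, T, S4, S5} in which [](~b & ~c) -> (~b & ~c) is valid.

K-tableau for the negation ~([](~b & ~c) -> (~b & ~c)):
1. ~([](~b & ~c) -> (~b & ~c)), w0
2. [](~b & ~c), w0
3. ~(~b & ~c), w0
4. c, w0
Complete open branch: countermodel on a K-frame, so not valid in K.
T-tableau for the negation ~([](~b & ~c) -> (~b & ~c)):
1. ~([](~b & ~c) -> (~b & ~c)), w0
2. [](~b & ~c), w0
3. ~(~b & ~c), w0
4. ~b & ~c, w0
5. ~b, w0
6. ~c, w0
7. c, w0
Accessibility: w0Rw0
Branch closes: c and ~c both at w0.
Every branch closes (one shown): valid in T, hence also in S4, S5 (every theorem of T is a theorem of S4 and S5).

T, S4, S5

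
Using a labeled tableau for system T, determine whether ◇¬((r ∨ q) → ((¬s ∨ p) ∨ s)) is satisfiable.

Unsatisfiable

1. ◇¬((r ∨ q) → ((¬s ∨ p) ∨ s)), u
2. ¬((r ∨ q) → ((¬s ∨ p) ∨ s)), v
3. r ∨ q, v
4. ¬((¬s ∨ p) ∨ s), v
5. ¬(¬s ∨ p), v
6. ¬s, v
7. s, v
8. ¬p, v
Accessibility: uRu, uRv, vRv
Branch closes: s and ¬s both at v.
Every branch closes; the branch above is one of them.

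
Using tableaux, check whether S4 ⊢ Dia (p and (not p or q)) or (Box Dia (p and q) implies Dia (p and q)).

Yes, valid

Tableau for the negation not (Dia (p and (not p or q)) or (Box Dia (p and q) implies Dia (p and q))):
1. not (Dia (p and (not p or q)) or (Box Dia (p and q) implies Dia (p and q))), w0
2. not Dia (p and (not p or q)), w0
3. not (Box Dia (p and q) implies Dia (p and q)), w0
4. Box Dia (p and q), w0
5. not Dia (p and q), w0
6. not (p and (not p or q)), w0
7. Dia (p and q), w0
8. not (p and q), w0
9. not (not p or q), w0
10. p, w0
11. not q, w0
12. p and q, w1
13. p, w1
14. q, w1
15. not (p and (not p or q)), w1
16. Dia (p and q), w1
17. not (p and q), w1
18. not (not p or q), w1
19. not q, w1
Accessibility: w0Rw0, w0Rw1, w1Rw1
Branch closes: q and not q both at w1.
All branches of the negation close; one closing branch shown above.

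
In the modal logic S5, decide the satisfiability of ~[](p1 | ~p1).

1. ~[](p1 | ~p1), 0
2. ~(p1 | ~p1), 1
3. ~p1, 1
4. p1, 1
Accessibility: 0R0, 0R1, 1R0, 1R1
Branch closes: p1 and ~p1 both at 1.
Every branch closes; the branch above is one of them.

No, unsatisfiable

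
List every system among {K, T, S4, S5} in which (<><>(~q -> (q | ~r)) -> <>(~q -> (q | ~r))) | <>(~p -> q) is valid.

S4-tableau for the negation ~((<><>(~q -> (q | ~r)) -> <>(~q -> (q | ~r))) | <>(~p -> q)):
1. ~((<><>(~q -> (q | ~r)) -> <>(~q -> (q | ~r))) | <>(~p -> q)), 0
2. ~(<><>(~q -> (q | ~r)) -> <>(~q -> (q | ~r))), 0
3. ~<>(~p -> q), 0
4. <><>(~q -> (q | ~r)), 0
5. ~<>(~q -> (q | ~r)), 0
6. ~(~p -> q), 0
7. ~p, 0
8. ~q, 0
9. ~(~q -> (q | ~r)), 0
10. ~(q | ~r), 0
11. r, 0
12. <>(~q -> (q | ~r)), 1
13. ~(~p -> q), 1
14. ~p, 1
15. ~q, 1
16. ~(~q -> (q | ~r)), 1
17. ~(q | ~r), 1
18. r, 1
19. ~q -> (q | ~r), 2
20. ~(~p -> q), 2
21. ~p, 2
22. ~q, 2
23. ~(~q -> (q | ~r)), 2
24. ~(q | ~r), 2
25. r, 2
26. q | ~r, 2
27. ~r, 2
Accessibility: 0R0, 0R1, 0R2, 1R1, 1R2, 2R2
Branch closes: r and ~r both at 2.
Every branch closes (one shown): valid in S4, hence also in S5 (every theorem of S4 is a theorem of S5).
T-tableau for the negation ~((<><>(~q -> (q | ~r)) -> <>(~q -> (q | ~r))) | <>(~p -> q)):
1. ~((<><>(~q -> (q | ~r)) -> <>(~q -> (q | ~r))) | <>(~p -> q)), 0
2. ~(<><>(~q -> (q | ~r)) -> <>(~q -> (q | ~r))), 0
3. ~<>(~p -> q), 0
4. <><>(~q -> (q | ~r)), 0
5. ~<>(~q -> (q | ~r)), 0
6. ~(~p -> q), 0
7. ~p, 0
8. ~q, 0
9. ~(~q -> (q | ~r)), 0
10. ~(q | ~r), 0
11. r, 0
12. <>(~q -> (q | ~r)), 1
13. ~(~p -> q), 1
14. ~p, 1
15. ~q, 1
16. ~(~q -> (q | ~r)), 1
17. ~(q | ~r), 1
18. r, 1
19. ~q -> (q | ~r), 2
20. q | ~r, 2
21. ~r, 2
Accessibility: 0R0, 0R1, 1R1, 1R2, 2R2
Complete open branch: countermodel on a T-frame, so not valid in T, nor in K (the same frame is also a K-frame).

S4, S5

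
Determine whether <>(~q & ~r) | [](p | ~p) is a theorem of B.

Valid in B

Tableau for the negation ~(<>(~q & ~r) | [](p | ~p)):
1. ~(<>(~q & ~r) | [](p | ~p)), w0
2. ~<>(~q & ~r), w0
3. ~[](p | ~p), w0
4. ~(~q & ~r), w0
5. r, w0
6. ~(p | ~p), w1
7. ~p, w1
8. p, w1
Accessibility: w0Rw0, w0Rw1, w1Rw0, w1Rw1
Branch closes: p and ~p both at w1.
All branches of the negation close; one closing branch shown above.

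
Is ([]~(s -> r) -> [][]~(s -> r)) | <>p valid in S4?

Yes, valid

Tableau for the negation ~(([]~(s -> r) -> [][]~(s -> r)) | <>p):
1. ~(([]~(s -> r) -> [][]~(s -> r)) | <>p), 0
2. ~([]~(s -> r) -> [][]~(s -> r)), 0   [~|-rule on 1]
3. ~<>p, 0   [~|-rule on 1]
4. []~(s -> r), 0   [~->-rule on 2]
5. ~[][]~(s -> r), 0   [~->-rule on 2]
6. ~p, 0   [~<>-rule on 3 via 0R0]
7. ~(s -> r), 0   [[]-rule on 4 via 0R0]
8. s, 0   [~->-rule on 7]
9. ~r, 0   [~->-rule on 7]
10. ~[]~(s -> r), 1   [~[]-rule on 5: fresh world 1, 0R1]
11. ~p, 1   [~<>-rule on 3 via 0R1]
12. ~(s -> r), 1   [[]-rule on 4 via 0R1]
13. s, 1   [~->-rule on 12]
14. ~r, 1   [~->-rule on 12]
15. s -> r, 2   [~[]-rule on 10: fresh world 2, 1R2]
16. ~p, 2   [~<>-rule on 3 via 0R2]
17. ~(s -> r), 2   [[]-rule on 4 via 0R2]
18. s, 2   [~->-rule on 17]
19. ~r, 2   [~->-rule on 17]
20. r, 2   [->-rule on 15 (branches; this branch)]
Accessibility: 0R0, 0R1, 0R2, 1R1, 1R2, 2R2
Branch closes: r and ~r both at 2.
Every branch of the negation's tableau closes; the branch above is one of them.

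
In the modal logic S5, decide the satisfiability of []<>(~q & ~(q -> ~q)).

No, unsatisfiable

1. []<>(~q & ~(q -> ~q)), 0
2. <>(~q & ~(q -> ~q)), 0   [[]-rule on 1 via 0R0]
3. ~q & ~(q -> ~q), 1   [<>-rule on 2: fresh world 1, 0R1]
4. ~q, 1   [&-rule on 3]
5. ~(q -> ~q), 1   [&-rule on 3]
6. q, 1   [~->-rule on 5]
Accessibility: 0R0, 0R1, 1R0, 1R1
Branch closes: q and ~q both at 1.
Every branch closes; the branch above is one of them.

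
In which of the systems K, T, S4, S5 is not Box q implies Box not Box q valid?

S5-tableau for the negation not (not Box q implies Box not Box q):
1. not (not Box q implies Box not Box q), u
2. not Box q, u   [neg-implies-rule on 1]
3. not Box not Box q, u   [neg-implies-rule on 1]
4. not q, v   [neg-Box-rule on 2: fresh world v, uRv]
5. Box q, w   [neg-Box-rule on 3: fresh world w, uRw]
6. q, u   [Box-rule on 5 via wRu]
7. q, v   [Box-rule on 5 via wRv]
Accessibility: uRu, uRv, uRw, vRu, vRv, vRw, wRu, wRv, wRw
Branch closes: q and not q both at v.
Every branch closes (one shown): valid in S5.
S4-tableau for the negation not (not Box q implies Box not Box q):
1. not (not Box q implies Box not Box q), u
2. not Box q, u   [neg-implies-rule on 1]
3. not Box not Box q, u   [neg-implies-rule on 1]
4. not q, v   [neg-Box-rule on 2: fresh world v, uRv]
5. Box q, w   [neg-Box-rule on 3: fresh world w, uRw]
6. q, w   [Box-rule on 5 via wRw]
Accessibility: uRu, uRv, uRw, vRv, wRw
Complete open branch: countermodel on an S4-frame, so not valid in S4, nor in K, T (the same frame is also a K-frame and a T-frame).

S5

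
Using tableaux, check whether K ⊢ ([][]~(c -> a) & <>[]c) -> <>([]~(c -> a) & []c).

Tableau for the negation ~(([][]~(c -> a) & <>[]c) -> <>([]~(c -> a) & []c)):
1. ~(([][]~(c -> a) & <>[]c) -> <>([]~(c -> a) & []c)), w0
2. [][]~(c -> a) & <>[]c, w0   [~->-rule on 1]
3. ~<>([]~(c -> a) & []c), w0   [~->-rule on 1]
4. [][]~(c -> a), w0   [&-rule on 2]
5. <>[]c, w0   [&-rule on 2]
6. []c, w1   [<>-rule on 5: fresh world w1, w0Rw1]
7. ~([]~(c -> a) & []c), w1   [~<>-rule on 3 via w0Rw1]
8. []~(c -> a), w1   [[]-rule on 4 via w0Rw1]
9. ~[]~(c -> a), w1   [~&-rule on 7 (branches; this branch)]
10. c -> a, w2   [~[]-rule on 9: fresh world w2, w1Rw2]
11. c, w2   [[]-rule on 6 via w1Rw2]
12. ~(c -> a), w2   [[]-rule on 8 via w1Rw2]
13. ~a, w2   [~->-rule on 12]
14. a, w2   [->-rule on 10 (branches; this branch)]
Accessibility: w0Rw1, w1Rw2
Branch closes: a and ~a both at w2.
All branches of the negation close; one closing branch shown above.

Valid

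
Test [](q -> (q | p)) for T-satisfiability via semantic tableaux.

1. [](q -> (q | p)), w0
2. q -> (q | p), w0
3. q | p, w0
4. p, w0
Accessibility: w0Rw0

Satisfiable (open branch found)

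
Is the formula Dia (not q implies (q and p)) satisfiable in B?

Yes, satisfiable

1. Dia (not q implies (q and p)), w0
2. not q implies (q and p), w1   [Dia-rule on 1: fresh world w1, w0Rw1]
3. q and p, w1   [implies-rule on 2 (branches; this branch)]
4. q, w1   [and-rule on 3]
5. p, w1   [and-rule on 3]
Accessibility: w0Rw0, w0Rw1, w1Rw0, w1Rw1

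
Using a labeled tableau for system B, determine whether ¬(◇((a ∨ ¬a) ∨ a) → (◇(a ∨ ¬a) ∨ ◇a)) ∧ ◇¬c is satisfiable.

No, unsatisfiable

1. ¬(◇((a ∨ ¬a) ∨ a) → (◇(a ∨ ¬a) ∨ ◇a)) ∧ ◇¬c, w0
2. ¬(◇((a ∨ ¬a) ∨ a) → (◇(a ∨ ¬a) ∨ ◇a)), w0
3. ◇¬c, w0
4. ◇((a ∨ ¬a) ∨ a), w0
5. ¬(◇(a ∨ ¬a) ∨ ◇a), w0
6. ¬◇(a ∨ ¬a), w0
7. ¬◇a, w0
8. ¬(a ∨ ¬a), w0
9. ¬a, w0
10. a, w0
Accessibility: w0Rw0
Branch closes: a and ¬a both at w0.
(One branch shown.) All branches close.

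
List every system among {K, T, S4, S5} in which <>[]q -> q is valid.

S5

S5-tableau for the negation ~(<>[]q -> q):
1. ~(<>[]q -> q), w0
2. <>[]q, w0
3. ~q, w0
4. []q, w1
5. q, w0
Accessibility: w0Rw0, w0Rw1, w1Rw0, w1Rw1
Branch closes: q and ~q both at w0.
Every branch closes (one shown): valid in S5.
S4-tableau for the negation ~(<>[]q -> q):
1. ~(<>[]q -> q), w0
2. <>[]q, w0
3. ~q, w0
4. []q, w1
5. q, w1
Accessibility: w0Rw0, w0Rw1, w1Rw1
Complete open branch: countermodel on an S4-frame, so not valid in S4, nor in K, T (the same frame is also a K-frame and a T-frame).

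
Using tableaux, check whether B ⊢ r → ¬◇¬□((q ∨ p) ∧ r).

Invalid (countermodel exists)

Tableau for the negation ¬(r → ¬◇¬□((q ∨ p) ∧ r)):
1. ¬(r → ¬◇¬□((q ∨ p) ∧ r)), 0
2. r, 0   [¬→-rule on 1]
3. ◇¬□((q ∨ p) ∧ r), 0   [¬→-rule on 1]
4. ¬□((q ∨ p) ∧ r), 1   [◇-rule on 3: fresh world 1, 0R1]
5. ¬((q ∨ p) ∧ r), 2   [¬□-rule on 4: fresh world 2, 1R2]
6. ¬r, 2   [¬∧-rule on 5 (branches; this branch)]
Accessibility: 0R0, 0R1, 1R0, 1R1, 1R2, 2R1, 2R2
The negation has an open branch (countermodel exists).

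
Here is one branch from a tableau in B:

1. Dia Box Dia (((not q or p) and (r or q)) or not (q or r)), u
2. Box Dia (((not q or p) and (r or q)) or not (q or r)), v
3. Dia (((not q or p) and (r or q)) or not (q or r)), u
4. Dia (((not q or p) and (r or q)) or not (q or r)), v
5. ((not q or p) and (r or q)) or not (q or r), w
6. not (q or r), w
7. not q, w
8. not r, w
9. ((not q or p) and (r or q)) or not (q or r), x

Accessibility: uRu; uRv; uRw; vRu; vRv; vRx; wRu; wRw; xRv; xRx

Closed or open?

There is no literal clash: for every atom and world, at most one sign appears.

No, open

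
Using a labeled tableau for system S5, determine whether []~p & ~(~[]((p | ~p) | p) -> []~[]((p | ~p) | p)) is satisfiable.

1. []~p & ~(~[]((p | ~p) | p) -> []~[]((p | ~p) | p)), w0
2. []~p, w0
3. ~(~[]((p | ~p) | p) -> []~[]((p | ~p) | p)), w0
4. ~[]((p | ~p) | p), w0
5. ~[]~[]((p | ~p) | p), w0
6. ~p, w0
7. ~((p | ~p) | p), w1
8. ~(p | ~p), w1
9. ~p, w1
10. p, w1
Accessibility: w0Rw0, w0Rw1, w1Rw0, w1Rw1
Branch closes: p and ~p both at w1.
Every branch closes; the branch above is one of them.

Unsatisfiable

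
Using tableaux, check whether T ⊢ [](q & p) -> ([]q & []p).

Valid

Tableau for the negation ~([](q & p) -> ([]q & []p)):
1. ~([](q & p) -> ([]q & []p)), u
2. [](q & p), u
3. ~([]q & []p), u
4. q & p, u
5. q, u
6. p, u
7. ~[]p, u
8. ~p, v
9. q & p, v
10. q, v
11. p, v
Accessibility: uRu, uRv, vRv
Branch closes: p and ~p both at v.
Every branch of the negation's tableau closes; the branch above is one of them.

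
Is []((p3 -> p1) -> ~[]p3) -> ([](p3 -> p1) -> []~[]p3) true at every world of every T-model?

Tableau for the negation ~([]((p3 -> p1) -> ~[]p3) -> ([](p3 -> p1) -> []~[]p3)):
1. ~([]((p3 -> p1) -> ~[]p3) -> ([](p3 -> p1) -> []~[]p3)), w0
2. []((p3 -> p1) -> ~[]p3), w0
3. ~([](p3 -> p1) -> []~[]p3), w0
4. [](p3 -> p1), w0
5. ~[]~[]p3, w0
6. (p3 -> p1) -> ~[]p3, w0
7. p3 -> p1, w0
8. ~[]p3, w0
9. p1, w0
10. []p3, w1
11. (p3 -> p1) -> ~[]p3, w1
12. p3 -> p1, w1
13. p3, w1
14. ~[]p3, w1
15. p1, w1
16. ~p3, w2
17. (p3 -> p1) -> ~[]p3, w2
18. p3 -> p1, w2
19. ~[]p3, w2
20. p1, w2
21. ~p3, w3
22. p3, w3
Accessibility: w0Rw0, w0Rw1, w0Rw2, w1Rw1, w1Rw3, w2Rw2, w3Rw3
Branch closes: p3 and ~p3 both at w3.
Every branch of the negation's tableau closes; the branch above is one of them.

Valid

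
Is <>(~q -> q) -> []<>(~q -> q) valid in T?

Not valid

Tableau for the negation ~(<>(~q -> q) -> []<>(~q -> q)):
1. ~(<>(~q -> q) -> []<>(~q -> q)), 0
2. <>(~q -> q), 0   [~->-rule on 1]
3. ~[]<>(~q -> q), 0   [~->-rule on 1]
4. ~q -> q, 1   [<>-rule on 2: fresh world 1, 0R1]
5. q, 1   [->-rule on 4 (branches; this branch)]
6. ~<>(~q -> q), 2   [~[]-rule on 3: fresh world 2, 0R2]
7. ~(~q -> q), 2   [~<>-rule on 6 via 2R2]
8. ~q, 2   [~->-rule on 7]
Accessibility: 0R0, 0R1, 0R2, 1R1, 2R2
The negation has an open branch (countermodel exists).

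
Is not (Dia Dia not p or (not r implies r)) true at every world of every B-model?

Not valid

Tableau for the negation Dia Dia not p or (not r implies r):
1. Dia Dia not p or (not r implies r), u
2. not r implies r, u
3. r, u
Accessibility: uRu
The negation has an open branch (countermodel exists).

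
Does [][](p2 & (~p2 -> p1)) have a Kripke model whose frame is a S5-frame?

Yes, satisfiable

1. [][](p2 & (~p2 -> p1)), w0
2. [](p2 & (~p2 -> p1)), w0
3. p2 & (~p2 -> p1), w0
4. p2, w0
5. ~p2 -> p1, w0
6. p1, w0
Accessibility: w0Rw0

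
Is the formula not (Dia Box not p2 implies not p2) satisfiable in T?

Satisfiable

1. not (Dia Box not p2 implies not p2), w0
2. Dia Box not p2, w0
3. p2, w0
4. Box not p2, w1
5. not p2, w1
Accessibility: w0Rw0, w0Rw1, w1Rw1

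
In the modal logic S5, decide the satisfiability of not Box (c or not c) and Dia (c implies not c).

1. not Box (c or not c) and Dia (c implies not c), u
2. not Box (c or not c), u
3. Dia (c implies not c), u
4. not (c or not c), v
5. not c, v
6. c, v
Accessibility: uRu, uRv, vRu, vRv
Branch closes: c and not c both at v.
All branches of the tableau close; one closing branch shown above.

Unsatisfiable (every branch closes)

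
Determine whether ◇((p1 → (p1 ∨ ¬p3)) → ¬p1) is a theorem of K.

Tableau for the negation ¬◇((p1 → (p1 ∨ ¬p3)) → ¬p1):
1. ¬◇((p1 → (p1 ∨ ¬p3)) → ¬p1), 0
The negation has an open branch (countermodel exists).

No, not valid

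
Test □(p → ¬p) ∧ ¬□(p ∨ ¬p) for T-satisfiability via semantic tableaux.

1. □(p → ¬p) ∧ ¬□(p ∨ ¬p), w0
2. □(p → ¬p), w0   [∧-rule on 1]
3. ¬□(p ∨ ¬p), w0   [∧-rule on 1]
4. p → ¬p, w0   [□-rule on 2 via w0Rw0]
5. ¬p, w0   [→-rule on 4 (branches; this branch)]
6. ¬(p ∨ ¬p), w1   [¬□-rule on 3: fresh world w1, w0Rw1]
7. ¬p, w1   [¬∨-rule on 6]
8. p, w1   [¬∨-rule on 6]
Accessibility: w0Rw0, w0Rw1, w1Rw1
Branch closes: p and ¬p both at w1.
Every branch closes; the branch above is one of them.

Unsatisfiable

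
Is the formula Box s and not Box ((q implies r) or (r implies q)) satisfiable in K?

1. Box s and not Box ((q implies r) or (r implies q)), w0
2. Box s, w0   [and-rule on 1]
3. not Box ((q implies r) or (r implies q)), w0   [and-rule on 1]
4. not ((q implies r) or (r implies q)), w1   [neg-Box-rule on 3: fresh world w1, w0Rw1]
5. not (q implies r), w1   [neg-or-rule on 4]
6. not (r implies q), w1   [neg-or-rule on 4]
7. q, w1   [neg-implies-rule on 5]
8. not r, w1   [neg-implies-rule on 5]
9. r, w1   [neg-implies-rule on 6]
10. not q, w1   [neg-implies-rule on 6]
Accessibility: w0Rw1
Branch closes: r and not r both at w1.
All branches of the tableau close; one closing branch shown above.

Unsatisfiable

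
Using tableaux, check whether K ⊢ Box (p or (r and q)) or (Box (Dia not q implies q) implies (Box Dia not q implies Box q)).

Yes, valid

Tableau for the negation not (Box (p or (r and q)) or (Box (Dia not q implies q) implies (Box Dia not q implies Box q))):
1. not (Box (p or (r and q)) or (Box (Dia not q implies q) implies (Box Dia not q implies Box q))), u
2. not Box (p or (r and q)), u
3. not (Box (Dia not q implies q) implies (Box Dia not q implies Box q)), u
4. Box (Dia not q implies q), u
5. not (Box Dia not q implies Box q), u
6. Box Dia not q, u
7. not Box q, u
8. not (p or (r and q)), v
9. not p, v
10. not (r and q), v
11. Dia not q implies q, v
12. Dia not q, v
13. not r, v
14. q, v
15. not q, w
16. Dia not q implies q, w
17. Dia not q, w
18. not Dia not q, w
19. not q, x
20. not q, y
21. q, y
Accessibility: uRv, uRw, vRx, wRy
Branch closes: q and not q both at y.
Every branch of the negation's tableau closes; the branch above is one of them.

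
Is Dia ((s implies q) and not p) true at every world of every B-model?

Tableau for the negation not Dia ((s implies q) and not p):
1. not Dia ((s implies q) and not p), u
2. not ((s implies q) and not p), u   [neg-Dia-rule on 1 via uRu]
3. p, u   [neg-and-rule on 2 (branches; this branch)]
Accessibility: uRu
The negation has an open branch (countermodel exists).

Not valid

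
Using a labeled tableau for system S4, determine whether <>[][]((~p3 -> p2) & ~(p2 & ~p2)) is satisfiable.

Yes, satisfiable

1. <>[][]((~p3 -> p2) & ~(p2 & ~p2)), u
2. [][]((~p3 -> p2) & ~(p2 & ~p2)), v   [<>-rule on 1: fresh world v, uRv]
3. []((~p3 -> p2) & ~(p2 & ~p2)), v   [[]-rule on 2 via vRv]
4. (~p3 -> p2) & ~(p2 & ~p2), v   [[]-rule on 3 via vRv]
5. ~p3 -> p2, v   [&-rule on 4]
6. ~(p2 & ~p2), v   [&-rule on 4]
7. p2, v   [->-rule on 5 (branches; this branch)]
Accessibility: uRu, uRv, vRv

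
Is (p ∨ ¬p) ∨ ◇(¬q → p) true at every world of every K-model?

Yes, valid

Tableau for the negation ¬((p ∨ ¬p) ∨ ◇(¬q → p)):
1. ¬((p ∨ ¬p) ∨ ◇(¬q → p)), w0
2. ¬(p ∨ ¬p), w0   [¬∨-rule on 1]
3. ¬◇(¬q → p), w0   [¬∨-rule on 1]
4. ¬p, w0   [¬∨-rule on 2]
5. p, w0   [¬∨-rule on 2]
Branch closes: p and ¬p both at w0.
Every branch of the negation's tableau closes; the branch above is one of them.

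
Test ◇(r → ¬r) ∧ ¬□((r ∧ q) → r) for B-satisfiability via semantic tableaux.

Unsatisfiable

1. ◇(r → ¬r) ∧ ¬□((r ∧ q) → r), u
2. ◇(r → ¬r), u   [∧-rule on 1]
3. ¬□((r ∧ q) → r), u   [∧-rule on 1]
4. r → ¬r, v   [◇-rule on 2: fresh world v, uRv]
5. ¬r, v   [→-rule on 4 (branches; this branch)]
6. ¬((r ∧ q) → r), w   [¬□-rule on 3: fresh world w, uRw]
7. r ∧ q, w   [¬→-rule on 6]
8. ¬r, w   [¬→-rule on 6]
9. r, w   [∧-rule on 7]
10. q, w   [∧-rule on 7]
Accessibility: uRu, uRv, uRw, vRu, vRv, wRu, wRw
Branch closes: r and ¬r both at w.
All branches of the tableau close; one closing branch shown above.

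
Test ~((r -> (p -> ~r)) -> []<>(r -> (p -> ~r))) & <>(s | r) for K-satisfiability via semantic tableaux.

Satisfiable

1. ~((r -> (p -> ~r)) -> []<>(r -> (p -> ~r))) & <>(s | r), 0
2. ~((r -> (p -> ~r)) -> []<>(r -> (p -> ~r))), 0   [&-rule on 1]
3. <>(s | r), 0   [&-rule on 1]
4. r -> (p -> ~r), 0   [~->-rule on 2]
5. ~[]<>(r -> (p -> ~r)), 0   [~->-rule on 2]
6. p -> ~r, 0   [->-rule on 4 (branches; this branch)]
7. ~r, 0   [->-rule on 6 (branches; this branch)]
8. s | r, 1   [<>-rule on 3: fresh world 1, 0R1]
9. r, 1   [|-rule on 8 (branches; this branch)]
10. ~<>(r -> (p -> ~r)), 2   [~[]-rule on 5: fresh world 2, 0R2]
Accessibility: 0R1, 0R2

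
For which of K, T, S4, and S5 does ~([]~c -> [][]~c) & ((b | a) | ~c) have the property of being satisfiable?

S4-tableau for the formula:
1. ~([]~c -> [][]~c) & ((b | a) | ~c), w0
2. ~([]~c -> [][]~c), w0   [&-rule on 1]
3. (b | a) | ~c, w0   [&-rule on 1]
4. []~c, w0   [~->-rule on 2]
5. ~[][]~c, w0   [~->-rule on 2]
6. ~c, w0   [[]-rule on 4 via w0Rw0]
7. b | a, w0   [|-rule on 3 (branches; this branch)]
8. a, w0   [|-rule on 7 (branches; this branch)]
9. ~[]~c, w1   [~[]-rule on 5: fresh world w1, w0Rw1]
10. ~c, w1   [[]-rule on 4 via w0Rw1]
11. c, w2   [~[]-rule on 9: fresh world w2, w1Rw2]
12. ~c, w2   [[]-rule on 4 via w0Rw2]
Accessibility: w0Rw0, w0Rw1, w0Rw2, w1Rw1, w1Rw2, w2Rw2
Branch closes: c and ~c both at w2.
Every branch closes (one shown): unsatisfiable in S4, hence also in S5 (every S5-frame is an S4-frame).
T-tableau for the formula:
1. ~([]~c -> [][]~c) & ((b | a) | ~c), w0
2. ~([]~c -> [][]~c), w0   [&-rule on 1]
3. (b | a) | ~c, w0   [&-rule on 1]
4. []~c, w0   [~->-rule on 2]
5. ~[][]~c, w0   [~->-rule on 2]
6. ~c, w0   [[]-rule on 4 via w0Rw0]
7. ~[]~c, w1   [~[]-rule on 5: fresh world w1, w0Rw1]
8. ~c, w1   [[]-rule on 4 via w0Rw1]
9. c, w2   [~[]-rule on 7: fresh world w2, w1Rw2]
Accessibility: w0Rw0, w0Rw1, w1Rw1, w1Rw2, w2Rw2
Complete open branch: satisfiable in T, hence also in K (this T-model is also a K-model).

K, T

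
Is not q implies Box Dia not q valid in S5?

Tableau for the negation not (not q implies Box Dia not q):
1. not (not q implies Box Dia not q), w0
2. not q, w0
3. not Box Dia not q, w0
4. not Dia not q, w1
5. q, w0
Accessibility: w0Rw0, w0Rw1, w1Rw0, w1Rw1
Branch closes: q and not q both at w0.
All branches of the negation close; one closing branch shown above.

Valid in S5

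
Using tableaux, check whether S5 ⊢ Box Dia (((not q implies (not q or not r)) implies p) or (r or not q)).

Tableau for the negation not Box Dia (((not q implies (not q or not r)) implies p) or (r or not q)):
1. not Box Dia (((not q implies (not q or not r)) implies p) or (r or not q)), 0
2. not Dia (((not q implies (not q or not r)) implies p) or (r or not q)), 1
3. not (((not q implies (not q or not r)) implies p) or (r or not q)), 0
4. not ((not q implies (not q or not r)) implies p), 0
5. not (r or not q), 0
6. not q implies (not q or not r), 0
7. not p, 0
8. not r, 0
9. q, 0
10. not (((not q implies (not q or not r)) implies p) or (r or not q)), 1
11. not ((not q implies (not q or not r)) implies p), 1
12. not (r or not q), 1
13. not q implies (not q or not r), 1
14. not p, 1
15. not r, 1
16. q, 1
17. not q or not r, 0
18. not q or not r, 1
Accessibility: 0R0, 0R1, 1R0, 1R1
The negation has an open branch (countermodel exists).

Not valid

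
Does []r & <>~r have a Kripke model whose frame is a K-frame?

1. []r & <>~r, w0
2. []r, w0
3. <>~r, w0
4. ~r, w1
5. r, w1
Accessibility: w0Rw1
Branch closes: r and ~r both at w1.
Every branch closes; the branch above is one of them.

Unsatisfiable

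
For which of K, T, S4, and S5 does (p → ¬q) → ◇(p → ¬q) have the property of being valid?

K-tableau for the negation ¬((p → ¬q) → ◇(p → ¬q)):
1. ¬((p → ¬q) → ◇(p → ¬q)), w0
2. p → ¬q, w0
3. ¬◇(p → ¬q), w0
4. ¬q, w0
Complete open branch: countermodel on a K-frame, so not valid in K.
T-tableau for the negation ¬((p → ¬q) → ◇(p → ¬q)):
1. ¬((p → ¬q) → ◇(p → ¬q)), w0
2. p → ¬q, w0
3. ¬◇(p → ¬q), w0
4. ¬(p → ¬q), w0
5. p, w0
6. q, w0
7. ¬q, w0
Accessibility: w0Rw0
Branch closes: q and ¬q both at w0.
Every branch closes (one shown): valid in T, hence also in S4, S5 (every theorem of T is a theorem of S4 and S5).

T, S4, S5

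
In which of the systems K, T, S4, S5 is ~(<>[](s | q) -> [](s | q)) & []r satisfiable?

S4-tableau for the formula:
1. ~(<>[](s | q) -> [](s | q)) & []r, w0
2. ~(<>[](s | q) -> [](s | q)), w0
3. []r, w0
4. <>[](s | q), w0
5. ~[](s | q), w0
6. r, w0
7. [](s | q), w1
8. r, w1
9. s | q, w1
10. q, w1
11. ~(s | q), w2
12. ~s, w2
13. ~q, w2
14. r, w2
Accessibility: w0Rw0, w0Rw1, w0Rw2, w1Rw1, w2Rw2
Complete open branch: satisfiable in S4, hence also in K, T (this S4-model is also a K-model and a T-model).
S5-tableau for the formula:
1. ~(<>[](s | q) -> [](s | q)) & []r, w0
2. ~(<>[](s | q) -> [](s | q)), w0
3. []r, w0
4. <>[](s | q), w0
5. ~[](s | q), w0
6. r, w0
7. [](s | q), w1
8. r, w1
9. s | q, w0
10. s | q, w1
11. q, w0
12. q, w1
13. ~(s | q), w2
14. ~s, w2
15. ~q, w2
16. r, w2
17. s | q, w2
18. q, w2
Accessibility: w0Rw0, w0Rw1, w0Rw2, w1Rw0, w1Rw1, w1Rw2, w2Rw0, w2Rw1, w2Rw2
Branch closes: q and ~q both at w2.
Every branch closes (one shown): unsatisfiable in S5.

K, T, S4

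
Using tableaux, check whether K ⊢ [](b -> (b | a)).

Valid

Tableau for the negation ~[](b -> (b | a)):
1. ~[](b -> (b | a)), w0
2. ~(b -> (b | a)), w1   [~[]-rule on 1: fresh world w1, w0Rw1]
3. b, w1   [~->-rule on 2]
4. ~(b | a), w1   [~->-rule on 2]
5. ~b, w1   [~|-rule on 4]
6. ~a, w1   [~|-rule on 4]
Accessibility: w0Rw1
Branch closes: b and ~b both at w1.
Every branch of the negation's tableau closes; the branch above is one of them.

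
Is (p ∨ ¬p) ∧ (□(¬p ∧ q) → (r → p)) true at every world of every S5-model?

Tableau for the negation ¬((p ∨ ¬p) ∧ (□(¬p ∧ q) → (r → p))):
1. ¬((p ∨ ¬p) ∧ (□(¬p ∧ q) → (r → p))), 0
2. ¬(□(¬p ∧ q) → (r → p)), 0   [¬∧-rule on 1 (branches; this branch)]
3. □(¬p ∧ q), 0   [¬→-rule on 2]
4. ¬(r → p), 0   [¬→-rule on 2]
5. r, 0   [¬→-rule on 4]
6. ¬p, 0   [¬→-rule on 4]
7. ¬p ∧ q, 0   [□-rule on 3 via 0R0]
8. q, 0   [∧-rule on 7]
Accessibility: 0R0
The negation has an open branch (countermodel exists).

No, not valid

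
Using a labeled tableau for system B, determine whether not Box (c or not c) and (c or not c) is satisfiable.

Unsatisfiable (every branch closes)

1. not Box (c or not c) and (c or not c), w0
2. not Box (c or not c), w0
3. c or not c, w0
4. not c, w0
5. not (c or not c), w1
6. not c, w1
7. c, w1
Accessibility: w0Rw0, w0Rw1, w1Rw0, w1Rw1
Branch closes: c and not c both at w1.
All branches of the tableau close; one closing branch shown above.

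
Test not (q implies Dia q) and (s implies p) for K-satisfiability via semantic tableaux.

Satisfiable (open branch found)

1. not (q implies Dia q) and (s implies p), u
2. not (q implies Dia q), u
3. s implies p, u
4. q, u
5. not Dia q, u
6. p, u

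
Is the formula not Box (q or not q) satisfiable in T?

Unsatisfiable

1. not Box (q or not q), 0
2. not (q or not q), 1   [neg-Box-rule on 1: fresh world 1, 0R1]
3. not q, 1   [neg-or-rule on 2]
4. q, 1   [neg-or-rule on 2]
Accessibility: 0R0, 0R1, 1R1
Branch closes: q and not q both at 1.
Every branch closes; the branch above is one of them.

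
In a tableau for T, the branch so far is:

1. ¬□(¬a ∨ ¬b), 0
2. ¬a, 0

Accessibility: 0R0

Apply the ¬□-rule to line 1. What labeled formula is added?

a fresh world 1 with 0R1, and ¬(¬a ∨ ¬b) at 1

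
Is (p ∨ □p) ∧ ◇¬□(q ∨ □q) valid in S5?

Tableau for the negation ¬((p ∨ □p) ∧ ◇¬□(q ∨ □q)):
1. ¬((p ∨ □p) ∧ ◇¬□(q ∨ □q)), 0
2. ¬◇¬□(q ∨ □q), 0   [¬∧-rule on 1 (branches; this branch)]
3. □(q ∨ □q), 0   [¬◇-rule on 2 via 0R0]
4. q ∨ □q, 0   [□-rule on 3 via 0R0]
5. □q, 0   [∨-rule on 4 (branches; this branch)]
6. q, 0   [□-rule on 5 via 0R0]
Accessibility: 0R0
The negation has an open branch (countermodel exists).

Not valid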